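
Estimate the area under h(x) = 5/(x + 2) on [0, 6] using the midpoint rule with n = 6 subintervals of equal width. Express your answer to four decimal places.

Δx = (6 − 0)/6 = 1.
Midpoints: 0.5, 1.5, 2.5, 3.5, 4.5, 5.5.
h(0.5) = 2, h(1.5) = 10/7, h(2.5) = 10/9, h(3.5) = 10/11, h(4.5) = 10/13, h(5.5) = 2/3.
Sum = Δx · [h(0.5) + h(1.5) + h(2.5) + ...].
Sum ≈ 6.8847.

6.8847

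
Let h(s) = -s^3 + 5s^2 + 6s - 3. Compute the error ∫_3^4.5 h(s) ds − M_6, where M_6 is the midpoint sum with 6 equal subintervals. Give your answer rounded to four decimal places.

Exact integral: ∫_3^4.5 h(s) ds = 53.859375.
M_6 ≈ 53.908203.
Error ≈ 53.859375 − 53.908203 ≈ -0.0488.

-0.0488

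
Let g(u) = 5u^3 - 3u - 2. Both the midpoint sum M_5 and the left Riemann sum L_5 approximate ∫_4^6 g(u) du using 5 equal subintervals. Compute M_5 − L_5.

M_5 = 1264.
L_5 = 1119.2.
M_5 − L_5 = 144.8.

144.8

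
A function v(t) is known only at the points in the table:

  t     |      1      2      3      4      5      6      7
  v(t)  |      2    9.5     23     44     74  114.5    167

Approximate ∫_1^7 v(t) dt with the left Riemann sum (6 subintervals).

267

Δt = 1.
Sum = 1·[2 + 9.5 + 23 + 44 + 74 + 114.5] = 267.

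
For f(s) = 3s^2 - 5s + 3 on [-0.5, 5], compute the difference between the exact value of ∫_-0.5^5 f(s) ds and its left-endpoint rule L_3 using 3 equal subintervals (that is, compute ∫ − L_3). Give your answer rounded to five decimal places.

Exact integral: ∫_-0.5^5 f(s) ds = 79.75.
L_3 ≈ 46.1388889.
Error ≈ 79.75 − 46.1388889 ≈ 33.61111.

33.61111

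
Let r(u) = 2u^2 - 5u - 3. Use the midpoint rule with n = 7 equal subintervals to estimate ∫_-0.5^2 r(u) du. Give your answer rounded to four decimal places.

-11.5115

Δu = (2 − (-0.5))/7 = 5/14.
Midpoints: -9/28, 1/28, 11/28, 0.75, 31/28, 41/28, 51/28.
r(-9/28) = -465/392, r(1/28) = -1245/392, r(11/28) = -1825/392, r(0.75) = -5.625, r(31/28) = -2385/392, r(41/28) = -2365/392, r(51/28) = -2145/392.
Sum = Δu · [r(-9/28) + r(1/28) + r(11/28) + ...].
Sum ≈ -11.5115.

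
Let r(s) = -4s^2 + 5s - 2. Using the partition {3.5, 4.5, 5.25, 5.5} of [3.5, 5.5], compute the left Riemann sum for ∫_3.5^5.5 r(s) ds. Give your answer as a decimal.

Subinterval widths: 1, 0.75, 0.25.
Left endpoints: 3.5, 4.5, 5.25.
r(3.5) = -33.5, r(4.5) = -60.5, r(5.25) = -86.
Sum = Σ Δs_i · r(s_i).
Sum = -100.375.

-100.375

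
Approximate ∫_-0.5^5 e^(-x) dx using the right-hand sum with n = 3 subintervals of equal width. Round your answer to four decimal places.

0.5729

Δx = (5 − (-0.5))/3 = 11/6.
Right endpoints: 4/3, 19/6, 5.
f(4/3) ≈ 0.2636, f(19/6) ≈ 0.0421, f(5) ≈ 0.0067.
Sum = Δx · [f(4/3) + f(19/6) + f(5)].
Sum ≈ 0.5729.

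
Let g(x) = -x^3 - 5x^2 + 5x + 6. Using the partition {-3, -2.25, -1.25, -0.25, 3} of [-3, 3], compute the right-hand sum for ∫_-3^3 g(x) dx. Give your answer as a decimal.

-181.78515625

Subinterval widths: 0.75, 1, 1, 3.25.
Right endpoints: -2.25, -1.25, -0.25, 3.
g(-2.25) = -19.171875, g(-1.25) = -6.109375, g(-0.25) = 4.453125, g(3) = -51.
Sum = Σ Δx_i · g(x_i).
Sum = -181.78515625.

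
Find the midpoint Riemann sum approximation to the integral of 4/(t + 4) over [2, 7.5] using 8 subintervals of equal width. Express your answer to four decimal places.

Δt = (7.5 − 2)/8 = 0.6875.
Midpoints: 2.34375, 3.03125, 3.71875, 4.40625, 5.09375, 5.78125, 6.46875, 7.15625.
f(2.34375) = 128/203, f(3.03125) = 128/225, f(3.71875) = 128/247, f(4.40625) = 128/269, f(5.09375) = 128/291, f(5.78125) = 128/313, f(6.46875) = 128/335, f(7.15625) = 128/357.
Sum = Δt · [f(2.34375) + f(3.03125) + f(3.71875) + ...].
Sum ≈ 2.6008.

2.6008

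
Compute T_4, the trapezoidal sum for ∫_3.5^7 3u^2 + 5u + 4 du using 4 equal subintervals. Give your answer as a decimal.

407.33984375

Δu = (7 − 3.5)/4 = 0.875.
f(3.5) = 58.25, f(4.375) = 83.296875, f(5.25) = 112.9375, f(6.125) = 147.171875, f(7) = 186.
T_4 = (Δu/2)·[f(u_0) + 2f(u_1) + 2f(u_2) + 2f(u_3) + f(u_4)].
Sum = 407.33984375.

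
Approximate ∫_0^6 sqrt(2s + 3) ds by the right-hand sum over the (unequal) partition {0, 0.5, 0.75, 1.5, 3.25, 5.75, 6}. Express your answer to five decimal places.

Subinterval widths: 0.5, 0.25, 0.75, 1.75, 2.5, 0.25.
Right endpoints: 0.5, 0.75, 1.5, 3.25, 5.75, 6.
f(0.5) ≈ 2.00000, f(0.75) ≈ 2.12132, f(1.5) ≈ 2.44949, f(3.25) ≈ 3.08221, f(5.75) ≈ 3.80789, f(6) ≈ 3.87298.
Sum = Σ Δs_i · f(s_i).
Sum ≈ 19.24927.

19.24927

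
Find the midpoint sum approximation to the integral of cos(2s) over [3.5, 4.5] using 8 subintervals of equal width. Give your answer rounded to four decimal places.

-0.1228

Δs = (4.5 − 3.5)/8 = 0.125.
Midpoints: 3.5625, 3.6875, 3.8125, 3.9375, 4.0625, 4.1875, 4.3125, 4.4375.
f(3.5625) ≈ 0.6661, f(3.6875) ≈ 0.4609, f(3.8125) ≈ 0.2270, f(3.9375) ≈ -0.0210, f(4.0625) ≈ -0.2677, f(4.1875) ≈ -0.4978, f(4.3125) ≈ -0.6969, f(4.4375) ≈ -0.8526.
Sum = Δs · [f(3.5625) + f(3.6875) + f(3.8125) + ...].
Sum ≈ -0.1228.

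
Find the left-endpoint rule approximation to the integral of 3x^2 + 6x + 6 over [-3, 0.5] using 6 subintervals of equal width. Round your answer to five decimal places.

Δx = (0.5 − (-3))/6 = 7/12.
Left endpoints: -3, -29/12, -11/6, -1.25, -2/3, -1/12.
f(-3) = 15, f(-29/12) = 433/48, f(-11/6) = 61/12, f(-1.25) = 3.1875, f(-2/3) = 10/3, f(-1/12) = 265/48.
Sum = Δx · [f(-3) + f(-29/12) + f(-11/6) + ...].
Sum ≈ 24.00174.

24.00174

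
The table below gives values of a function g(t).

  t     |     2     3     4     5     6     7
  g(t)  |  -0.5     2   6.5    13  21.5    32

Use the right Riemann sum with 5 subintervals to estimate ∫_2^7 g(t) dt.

Δt = 1.
Sum = 1·[2 + 6.5 + 13 + 21.5 + 32] = 75.

75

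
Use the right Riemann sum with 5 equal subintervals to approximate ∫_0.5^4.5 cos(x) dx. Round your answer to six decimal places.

-1.813761

Δx = (4.5 − 0.5)/5 = 0.8.
Right endpoints: 1.3, 2.1, 2.9, 3.7, 4.5.
f(1.3) ≈ 0.267499, f(2.1) ≈ -0.504846, f(2.9) ≈ -0.970958, f(3.7) ≈ -0.848100, f(4.5) ≈ -0.210796.
Sum = Δx · [f(1.3) + f(2.1) + f(2.9) + f(3.7) + f(4.5)].
Sum ≈ -1.813761.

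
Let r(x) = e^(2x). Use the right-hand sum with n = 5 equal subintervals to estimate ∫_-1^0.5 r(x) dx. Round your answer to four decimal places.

Δx = (0.5 − (-1))/5 = 0.3.
Right endpoints: -0.7, -0.4, -0.1, 0.2, 0.5.
r(-0.7) ≈ 0.2466, r(-0.4) ≈ 0.4493, r(-0.1) ≈ 0.8187, r(0.2) ≈ 1.4918, r(0.5) ≈ 2.7183.
Sum = Δx · [r(-0.7) + r(-0.4) + r(-0.1) + r(0.2) + r(0.5)].
Sum ≈ 1.7174.

1.7174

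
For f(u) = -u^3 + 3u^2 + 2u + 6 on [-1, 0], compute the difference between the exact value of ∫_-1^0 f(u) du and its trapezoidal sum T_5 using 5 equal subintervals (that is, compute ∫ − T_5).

-0.03

Exact integral: ∫_-1^0 f(u) du = 6.25.
T_5 = 6.28.
Error = 6.25 − 6.28 = -0.03.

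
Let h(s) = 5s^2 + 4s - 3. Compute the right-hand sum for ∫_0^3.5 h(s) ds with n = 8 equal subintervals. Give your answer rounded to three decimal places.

102.478

Δs = (3.5 − 0)/8 = 0.4375.
Right endpoints: 0.4375, 0.875, 1.3125, 1.75, 2.1875, 2.625, 3.0625, 3.5.
h(0.4375) = -0.29296875, h(0.875) = 4.328125, h(1.3125) = 10.86328125, h(1.75) = 19.3125, h(2.1875) = 29.67578125, h(2.625) = 41.953125, h(3.0625) = 56.14453125, h(3.5) = 72.25.
Sum = Δs · [h(0.4375) + h(0.875) + h(1.3125) + ...].
Sum ≈ 102.478.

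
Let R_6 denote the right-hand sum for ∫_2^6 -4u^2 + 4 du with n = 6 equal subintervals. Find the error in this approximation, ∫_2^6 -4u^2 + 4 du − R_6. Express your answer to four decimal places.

Exact integral: ∫_2^6 f(u) du ≈ -261.333333.
R_6 ≈ -305.185185.
Error ≈ -261.333333 − (-305.185185) ≈ 43.8519.

43.8519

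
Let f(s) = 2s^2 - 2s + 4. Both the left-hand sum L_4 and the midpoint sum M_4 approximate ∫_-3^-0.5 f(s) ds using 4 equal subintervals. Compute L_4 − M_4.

L_4 = 44.0234375.
M_4 = 36.50390625.
L_4 − M_4 = 7.51953125.

7.51953125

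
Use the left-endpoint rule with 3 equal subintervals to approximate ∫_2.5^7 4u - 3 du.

Δu = (7 − 2.5)/3 = 1.5.
Left endpoints: 2.5, 4, 5.5.
f(2.5) = 7, f(4) = 13, f(5.5) = 19.
Sum = Δu · [f(2.5) + f(4) + f(5.5)].
Sum = 58.5.

58.5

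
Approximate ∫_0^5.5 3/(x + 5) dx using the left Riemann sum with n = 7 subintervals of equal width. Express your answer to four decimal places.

Δx = (5.5 − 0)/7 = 11/14.
Left endpoints: 0, 11/14, 11/7, 33/14, 22/7, 55/14, 33/7.
f(0) = 0.6, f(11/14) = 14/27, f(11/7) = 21/46, f(33/14) = 42/103, f(22/7) = 7/19, f(55/14) = 0.336, f(33/7) = 21/68.
Sum = Δx · [f(0) + f(11/14) + f(11/7) + ...].
Sum ≈ 2.3540.

2.3540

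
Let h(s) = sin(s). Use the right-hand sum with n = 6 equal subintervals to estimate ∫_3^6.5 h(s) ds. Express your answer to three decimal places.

-1.889

Δs = (6.5 − 3)/6 = 7/12.
Right endpoints: 43/12, 25/6, 4.75, 16/3, 71/12, 6.5.
h(43/12) ≈ -0.428, h(25/6) ≈ -0.855, h(4.75) ≈ -0.999, h(16/3) ≈ -0.813, h(71/12) ≈ -0.358, h(6.5) ≈ 0.215.
Sum = Δs · [h(43/12) + h(25/6) + h(4.75) + ...].
Sum ≈ -1.889.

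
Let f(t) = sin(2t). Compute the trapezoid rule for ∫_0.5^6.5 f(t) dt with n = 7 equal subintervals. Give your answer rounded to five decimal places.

-0.13625

Δt = (6.5 − 0.5)/7 = 6/7.
f(0.5) ≈ 0.84147, f(19/14) ≈ 0.41442, f(31/14) ≈ -0.95999, f(43/14) ≈ -0.13987, f(55/14) ≈ 1.00000, f(67/14) ≈ -0.14613, f(79/14) ≈ -0.95820, f(6.5) ≈ 0.42017.
T_7 = (Δt/2)·[f(t_0) + 2f(t_1) + ... + 2f(t_{6}) + f(t_7)].
Sum ≈ -0.13625.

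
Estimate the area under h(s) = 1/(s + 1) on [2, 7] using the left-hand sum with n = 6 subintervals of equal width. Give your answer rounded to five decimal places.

Δs = (7 − 2)/6 = 5/6.
Left endpoints: 2, 17/6, 11/3, 4.5, 16/3, 37/6.
h(2) = 1/3, h(17/6) = 6/23, h(11/3) = 3/14, h(4.5) = 2/11, h(16/3) = 3/19, h(37/6) = 6/43.
Sum = Δs · [h(2) + h(17/6) + h(11/3) + ...].
Sum ≈ 1.07311.

1.07311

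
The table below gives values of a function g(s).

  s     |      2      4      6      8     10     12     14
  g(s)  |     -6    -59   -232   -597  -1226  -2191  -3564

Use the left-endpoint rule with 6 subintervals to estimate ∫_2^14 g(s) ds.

Δs = 2.
Sum = 2·[(-6) + (-59) + (-232) + (-597) + (-1226) + (-2191)] = -8622.

-8622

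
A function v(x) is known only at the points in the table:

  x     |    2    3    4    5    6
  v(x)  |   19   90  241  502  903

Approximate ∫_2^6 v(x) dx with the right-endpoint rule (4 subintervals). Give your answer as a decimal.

Δx = 1.
Sum = 1·[90 + 241 + 502 + 903] = 1736.

1736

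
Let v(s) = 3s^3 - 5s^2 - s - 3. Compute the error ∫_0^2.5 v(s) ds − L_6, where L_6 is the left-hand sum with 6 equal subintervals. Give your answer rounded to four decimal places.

Exact integral: ∫_0^2.5 v(s) ds ≈ -7.369792.
L_6 ≈ -9.652054.
Error ≈ -7.369792 − (-9.652054) ≈ 2.2823.

2.2823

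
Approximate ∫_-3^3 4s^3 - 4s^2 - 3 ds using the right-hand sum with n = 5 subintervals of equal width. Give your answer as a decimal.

33.84

Δs = (3 − (-3))/5 = 1.2.
Right endpoints: -1.8, -0.6, 0.6, 1.8, 3.
f(-1.8) = -39.288, f(-0.6) = -5.304, f(0.6) = -3.576, f(1.8) = 7.368, f(3) = 69.
Sum = Δs · [f(-1.8) + f(-0.6) + f(0.6) + f(1.8) + f(3)].
Sum = 33.84.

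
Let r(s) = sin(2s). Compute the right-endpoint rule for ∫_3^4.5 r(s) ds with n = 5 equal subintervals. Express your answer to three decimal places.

1.011

Δs = (4.5 − 3)/5 = 0.3.
Right endpoints: 3.3, 3.6, 3.9, 4.2, 4.5.
r(3.3) ≈ 0.312, r(3.6) ≈ 0.794, r(3.9) ≈ 0.999, r(4.2) ≈ 0.855, r(4.5) ≈ 0.412.
Sum = Δs · [r(3.3) + r(3.6) + r(3.9) + r(4.2) + r(4.5)].
Sum ≈ 1.011.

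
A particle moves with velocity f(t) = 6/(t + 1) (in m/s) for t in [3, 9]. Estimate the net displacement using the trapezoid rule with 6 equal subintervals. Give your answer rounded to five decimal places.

Δt = (9 − 3)/6 = 1.
f(3) = 1.5, f(4) = 1.2, f(5) = 1, f(6) = 6/7, f(7) = 0.75, f(8) = 2/3, f(9) = 0.6.
T_6 = (Δt/2)·[f(t_0) + 2f(t_1) + ... + 2f(t_{5}) + f(t_6)].
Sum ≈ 5.52381.

5.52381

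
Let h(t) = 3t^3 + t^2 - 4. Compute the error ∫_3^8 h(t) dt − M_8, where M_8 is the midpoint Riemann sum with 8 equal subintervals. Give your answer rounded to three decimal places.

Exact integral: ∫_3^8 h(t) dt ≈ 3152.91667.
M_8 ≈ 3144.69727.
Error ≈ 3152.91667 − 3144.69727 ≈ 8.219.

8.219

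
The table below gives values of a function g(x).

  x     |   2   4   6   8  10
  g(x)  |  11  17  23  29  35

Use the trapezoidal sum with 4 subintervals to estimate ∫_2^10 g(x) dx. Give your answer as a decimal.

184

Δx = 2.
T_4 = (2/2)·[11 + 2·17 + 2·23 + 2·29 + 35] = 184.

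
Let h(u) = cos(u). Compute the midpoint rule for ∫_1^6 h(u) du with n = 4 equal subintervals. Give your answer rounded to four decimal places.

Δu = (6 − 1)/4 = 1.25.
Midpoints: 1.625, 2.875, 4.125, 5.375.
h(1.625) ≈ -0.0542, h(2.875) ≈ -0.9647, h(4.125) ≈ -0.5542, h(5.375) ≈ 0.6152.
Sum = Δu · [h(1.625) + h(2.875) + h(4.125) + h(5.375)].
Sum ≈ -1.1973.

-1.1973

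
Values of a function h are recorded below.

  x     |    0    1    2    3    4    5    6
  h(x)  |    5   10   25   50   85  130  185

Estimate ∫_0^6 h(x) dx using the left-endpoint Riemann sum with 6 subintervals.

Δx = 1.
Sum = 1·[5 + 10 + 25 + 50 + 85 + 130] = 305.

305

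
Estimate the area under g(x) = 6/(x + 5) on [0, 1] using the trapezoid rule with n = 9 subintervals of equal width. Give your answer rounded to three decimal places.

1.094

Δx = (1 − 0)/9 = 1/9.
g(0) = 1.2, g(1/9) = 27/23, g(2/9) = 54/47, g(1/3) = 1.125, g(4/9) = 54/49, g(5/9) = 1.08, g(2/3) = 18/17, g(7/9) = 27/26, g(8/9) = 54/53, g(1) = 1.
T_9 = (Δx/2)·[g(x_0) + 2g(x_1) + ... + 2g(x_{8}) + g(x_9)].
Sum ≈ 1.094.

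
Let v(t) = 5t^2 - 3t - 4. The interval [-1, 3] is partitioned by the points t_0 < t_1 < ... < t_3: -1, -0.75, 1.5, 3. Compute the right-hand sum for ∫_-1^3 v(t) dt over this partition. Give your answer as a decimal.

Subinterval widths: 0.25, 2.25, 1.5.
Right endpoints: -0.75, 1.5, 3.
v(-0.75) = 1.0625, v(1.5) = 2.75, v(3) = 32.
Sum = Σ Δt_i · v(t_i).
Sum = 54.453125.

54.453125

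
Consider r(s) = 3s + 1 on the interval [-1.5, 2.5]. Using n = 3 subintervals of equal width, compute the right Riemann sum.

18

Δs = (2.5 − (-1.5))/3 = 4/3.
Right endpoints: -1/6, 7/6, 2.5.
r(-1/6) = 0.5, r(7/6) = 4.5, r(2.5) = 8.5.
Sum = Δs · [r(-1/6) + r(7/6) + r(2.5)].
Sum = 18.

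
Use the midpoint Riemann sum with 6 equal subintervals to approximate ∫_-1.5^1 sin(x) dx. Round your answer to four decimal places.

Δx = (1 − (-1.5))/6 = 5/12.
Midpoints: -31/24, -0.875, -11/24, -1/24, 0.375, 19/24.
f(-31/24) ≈ -0.9613, f(-0.875) ≈ -0.7675, f(-11/24) ≈ -0.4425, f(-1/24) ≈ -0.0417, f(0.375) ≈ 0.3663, f(19/24) ≈ 0.7115.
Sum = Δx · [f(-31/24) + f(-0.875) + f(-11/24) + ...].
Sum ≈ -0.4730.

-0.4730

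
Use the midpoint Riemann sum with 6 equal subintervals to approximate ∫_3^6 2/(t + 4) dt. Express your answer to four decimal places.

0.7131

Δt = (6 − 3)/6 = 0.5.
Midpoints: 3.25, 3.75, 4.25, 4.75, 5.25, 5.75.
f(3.25) = 8/29, f(3.75) = 8/31, f(4.25) = 8/33, f(4.75) = 8/35, f(5.25) = 8/37, f(5.75) = 8/39.
Sum = Δt · [f(3.25) + f(3.75) + f(4.25) + ...].
Sum ≈ 0.7131.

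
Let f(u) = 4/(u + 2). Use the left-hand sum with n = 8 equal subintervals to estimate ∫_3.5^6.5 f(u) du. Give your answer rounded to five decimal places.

1.79030

Δu = (6.5 − 3.5)/8 = 0.375.
Left endpoints: 3.5, 3.875, 4.25, 4.625, 5, 5.375, 5.75, 6.125.
f(3.5) = 8/11, f(3.875) = 32/47, f(4.25) = 0.64, f(4.625) = 32/53, f(5) = 4/7, f(5.375) = 32/59, f(5.75) = 16/31, f(6.125) = 32/65.
Sum = Δu · [f(3.5) + f(3.875) + f(4.25) + ...].
Sum ≈ 1.79030.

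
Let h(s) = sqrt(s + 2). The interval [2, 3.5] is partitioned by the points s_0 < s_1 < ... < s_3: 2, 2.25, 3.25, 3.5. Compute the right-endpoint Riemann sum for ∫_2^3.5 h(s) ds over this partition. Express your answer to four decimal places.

Subinterval widths: 0.25, 1, 0.25.
Right endpoints: 2.25, 3.25, 3.5.
h(2.25) ≈ 2.0616, h(3.25) ≈ 2.2913, h(3.5) ≈ 2.3452.
Sum = Σ Δs_i · h(s_i).
Sum ≈ 3.3930.

3.3930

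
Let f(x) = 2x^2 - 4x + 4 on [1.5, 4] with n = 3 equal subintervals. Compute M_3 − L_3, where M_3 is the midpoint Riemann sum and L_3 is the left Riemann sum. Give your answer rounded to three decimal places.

M_3 ≈ 22.62731.
L_3 ≈ 16.20370.
M_3 − L_3 ≈ 6.424.

6.424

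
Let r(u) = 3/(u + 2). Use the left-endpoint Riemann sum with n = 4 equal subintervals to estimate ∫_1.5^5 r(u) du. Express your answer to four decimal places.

Δu = (5 − 1.5)/4 = 0.875.
Left endpoints: 1.5, 2.375, 3.25, 4.125.
r(1.5) = 6/7, r(2.375) = 24/35, r(3.25) = 4/7, r(4.125) = 24/49.
Sum = Δu · [r(1.5) + r(2.375) + r(3.25) + r(4.125)].
Sum ≈ 2.2786.

2.2786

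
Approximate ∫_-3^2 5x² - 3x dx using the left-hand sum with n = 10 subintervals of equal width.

Δx = (2 − (-3))/10 = 0.5.
Left endpoints: -3, -2.5, -2, -1.5, -1, -0.5, 0, 0.5, 1, 1.5.
f(-3) = 54, f(-2.5) = 38.75, f(-2) = 26, f(-1.5) = 15.75, f(-1) = 8, f(-0.5) = 2.75, f(0) = 0, f(0.5) = -0.25, f(1) = 2, f(1.5) = 6.75.
Sum = Δx · [f(-3) + f(-2.5) + f(-2) + ...].
Sum = 76.875.

76.875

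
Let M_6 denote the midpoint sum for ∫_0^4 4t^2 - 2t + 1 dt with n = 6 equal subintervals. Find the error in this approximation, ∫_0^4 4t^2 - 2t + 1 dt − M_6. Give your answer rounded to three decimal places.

0.593

Exact integral: ∫_0^4 f(t) dt ≈ 73.33333.
M_6 ≈ 72.74074.
Error ≈ 73.33333 − 72.74074 ≈ 0.593.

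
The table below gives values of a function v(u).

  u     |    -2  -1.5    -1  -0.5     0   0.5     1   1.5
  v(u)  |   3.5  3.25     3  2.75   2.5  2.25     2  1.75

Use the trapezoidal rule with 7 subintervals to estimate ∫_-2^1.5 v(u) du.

9.1875

Δu = 0.5.
T_7 = (0.5/2)·[3.5 + 2·3.25 + 2·3 + 2·2.75 + 2·2.5 + 2·2.25 + 2·2 + 1.75] = 9.1875.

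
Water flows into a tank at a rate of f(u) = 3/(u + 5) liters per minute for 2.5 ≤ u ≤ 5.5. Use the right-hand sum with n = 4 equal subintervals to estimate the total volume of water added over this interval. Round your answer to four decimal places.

0.9678

Δu = (5.5 − 2.5)/4 = 0.75.
Right endpoints: 3.25, 4, 4.75, 5.5.
f(3.25) = 4/11, f(4) = 1/3, f(4.75) = 4/13, f(5.5) = 2/7.
Sum = Δu · [f(3.25) + f(4) + f(4.75) + f(5.5)].
Sum ≈ 0.9678.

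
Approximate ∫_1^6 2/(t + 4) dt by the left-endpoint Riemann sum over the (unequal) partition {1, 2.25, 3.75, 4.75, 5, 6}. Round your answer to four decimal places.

Subinterval widths: 1.25, 1.5, 1, 0.25, 1.
Left endpoints: 1, 2.25, 3.75, 4.75, 5.
f(1) = 0.4, f(2.25) = 0.32, f(3.75) = 8/31, f(4.75) = 8/35, f(5) = 2/9.
Sum = Σ Δt_i · f(t_i).
Sum ≈ 1.5174.

1.5174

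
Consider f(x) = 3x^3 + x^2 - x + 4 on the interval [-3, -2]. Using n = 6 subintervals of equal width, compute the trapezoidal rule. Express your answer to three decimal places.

Δx = (-2 − (-3))/6 = 1/6.
f(-3) = -65, f(-17/6) = -53.375, f(-8/3) = -388/9, f(-2.5) = -34.125, f(-7/3) = -79/3, f(-13/6) = -1415/72, f(-2) = -14.
T_6 = (Δx/2)·[f(x_0) + 2f(x_1) + ... + 2f(x_{5}) + f(x_6)].
Sum ≈ -36.016.

-36.016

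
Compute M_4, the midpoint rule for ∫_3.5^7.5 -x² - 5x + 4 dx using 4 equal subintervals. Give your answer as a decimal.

-220

Δx = (7.5 − 3.5)/4 = 1.
Midpoints: 4, 5, 6, 7.
f(4) = -32, f(5) = -46, f(6) = -62, f(7) = -80.
Sum = Δx · [f(4) + f(5) + f(6) + f(7)].
Sum = -220.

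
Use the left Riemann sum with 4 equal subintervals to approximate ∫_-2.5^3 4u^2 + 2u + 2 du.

Δu = (3 − (-2.5))/4 = 1.375.
Left endpoints: -2.5, -1.125, 0.25, 1.625.
f(-2.5) = 22, f(-1.125) = 4.8125, f(0.25) = 2.75, f(1.625) = 15.8125.
Sum = Δu · [f(-2.5) + f(-1.125) + f(0.25) + f(1.625)].
Sum = 62.390625.

62.390625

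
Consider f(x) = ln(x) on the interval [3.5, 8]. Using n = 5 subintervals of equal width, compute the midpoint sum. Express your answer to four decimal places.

7.7563

Δx = (8 − 3.5)/5 = 0.9.
Midpoints: 3.95, 4.85, 5.75, 6.65, 7.55.
f(3.95) ≈ 1.3737, f(4.85) ≈ 1.5790, f(5.75) ≈ 1.7492, f(6.65) ≈ 1.8946, f(7.55) ≈ 2.0215.
Sum = Δx · [f(3.95) + f(4.85) + f(5.75) + f(6.65) + f(7.55)].
Sum ≈ 7.7563.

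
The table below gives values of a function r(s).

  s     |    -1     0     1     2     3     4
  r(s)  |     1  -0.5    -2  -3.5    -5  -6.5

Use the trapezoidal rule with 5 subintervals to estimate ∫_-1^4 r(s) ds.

Δs = 1.
T_5 = (1/2)·[1 + 2·(-0.5) + 2·(-2) + 2·(-3.5) + 2·(-5) + (-6.5)] = -13.75.

-13.75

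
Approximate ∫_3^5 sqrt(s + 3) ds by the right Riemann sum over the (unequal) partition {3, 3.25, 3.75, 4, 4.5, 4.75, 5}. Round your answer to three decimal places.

Subinterval widths: 0.25, 0.5, 0.25, 0.5, 0.25, 0.25.
Right endpoints: 3.25, 3.75, 4, 4.5, 4.75, 5.
f(3.25) ≈ 2.500, f(3.75) ≈ 2.598, f(4) ≈ 2.646, f(4.5) ≈ 2.739, f(4.75) ≈ 2.784, f(5) ≈ 2.828.
Sum = Σ Δs_i · f(s_i).
Sum ≈ 5.358.

5.358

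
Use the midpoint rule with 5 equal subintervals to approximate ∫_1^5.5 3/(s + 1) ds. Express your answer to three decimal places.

3.514

Δs = (5.5 − 1)/5 = 0.9.
Midpoints: 1.45, 2.35, 3.25, 4.15, 5.05.
f(1.45) = 60/49, f(2.35) = 60/67, f(3.25) = 12/17, f(4.15) = 60/103, f(5.05) = 60/121.
Sum = Δs · [f(1.45) + f(2.35) + f(3.25) + f(4.15) + f(5.05)].
Sum ≈ 3.514.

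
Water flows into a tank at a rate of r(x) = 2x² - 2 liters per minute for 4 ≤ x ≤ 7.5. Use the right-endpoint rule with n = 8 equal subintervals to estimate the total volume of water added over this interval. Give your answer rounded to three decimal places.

Δx = (7.5 − 4)/8 = 0.4375.
Right endpoints: 4.4375, 4.875, 5.3125, 5.75, 6.1875, 6.625, 7.0625, 7.5.
r(4.4375) = 37.3828125, r(4.875) = 45.53125, r(5.3125) = 54.4453125, r(5.75) = 64.125, r(6.1875) = 74.5703125, r(6.625) = 85.78125, r(7.0625) = 97.7578125, r(7.5) = 110.5.
Sum = Δx · [r(4.4375) + r(4.875) + r(5.3125) + ...].
Sum ≈ 249.416.

249.416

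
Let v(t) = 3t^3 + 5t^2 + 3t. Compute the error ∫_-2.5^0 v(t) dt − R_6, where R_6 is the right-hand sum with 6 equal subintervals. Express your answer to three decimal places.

Exact integral: ∫_-2.5^0 v(t) dt ≈ -12.63021.
R_6 ≈ -8.26461.
Error ≈ -12.63021 − (-8.26461) ≈ -4.366.

-4.366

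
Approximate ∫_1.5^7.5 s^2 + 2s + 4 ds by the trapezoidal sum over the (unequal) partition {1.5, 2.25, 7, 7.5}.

235.453125

Subinterval widths: 0.75, 4.75, 0.5.
f(1.5) = 9.25, f(2.25) = 13.5625, f(7) = 67, f(7.5) = 75.25.
On each subinterval the trapezoid contributes (Δs_i/2)·[f(s_{i-1}) + f(s_i)].
Sum = 235.453125.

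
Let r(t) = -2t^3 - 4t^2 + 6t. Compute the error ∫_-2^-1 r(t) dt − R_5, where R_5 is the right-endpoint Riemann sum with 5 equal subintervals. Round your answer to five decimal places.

-0.43333

Exact integral: ∫_-2^-1 r(t) dt ≈ -10.8333333.
R_5 = -10.4.
Error ≈ -10.8333333 − (-10.4) ≈ -0.43333.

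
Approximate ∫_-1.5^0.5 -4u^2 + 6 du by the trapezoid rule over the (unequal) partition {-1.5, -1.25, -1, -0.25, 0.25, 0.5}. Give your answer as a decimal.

Subinterval widths: 0.25, 0.25, 0.75, 0.5, 0.25.
f(-1.5) = -3, f(-1.25) = -0.25, f(-1) = 2, f(-0.25) = 5.75, f(0.25) = 5.75, f(0.5) = 5.
On each subinterval the trapezoid contributes (Δu_i/2)·[f(u_{i-1}) + f(u_i)].
Sum = 6.9375.

6.9375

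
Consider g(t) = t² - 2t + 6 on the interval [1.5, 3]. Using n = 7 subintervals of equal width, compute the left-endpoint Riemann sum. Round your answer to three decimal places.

Δt = (3 − 1.5)/7 = 3/14.
Left endpoints: 1.5, 12/7, 27/14, 15/7, 33/14, 18/7, 39/14.
g(1.5) = 5.25, g(12/7) = 270/49, g(27/14) = 1149/196, g(15/7) = 309/49, g(33/14) = 1341/196, g(18/7) = 366/49, g(39/14) = 1605/196.
Sum = Δt · [g(1.5) + g(12/7) + g(27/14) + ...].
Sum ≈ 9.735.

9.735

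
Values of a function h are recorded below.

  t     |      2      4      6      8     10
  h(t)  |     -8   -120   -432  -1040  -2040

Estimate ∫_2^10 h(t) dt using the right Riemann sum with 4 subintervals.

Δt = 2.
Sum = 2·[(-120) + (-432) + (-1040) + (-2040)] = -7264.

-7264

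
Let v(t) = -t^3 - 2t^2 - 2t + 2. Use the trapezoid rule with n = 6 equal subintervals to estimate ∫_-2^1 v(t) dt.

6.6875

Δt = (1 − (-2))/6 = 0.5.
v(-2) = 6, v(-1.5) = 3.875, v(-1) = 3, v(-0.5) = 2.625, v(0) = 2, v(0.5) = 0.375, v(1) = -3.
T_6 = (Δt/2)·[v(t_0) + 2v(t_1) + ... + 2v(t_{5}) + v(t_6)].
Sum = 6.6875.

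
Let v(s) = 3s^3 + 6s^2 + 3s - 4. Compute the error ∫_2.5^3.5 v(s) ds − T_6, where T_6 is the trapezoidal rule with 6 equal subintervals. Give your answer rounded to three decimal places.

-0.153

Exact integral: ∫_2.5^3.5 v(s) ds = 142.75.
T_6 ≈ 142.90278.
Error ≈ 142.75 − 142.90278 ≈ -0.153.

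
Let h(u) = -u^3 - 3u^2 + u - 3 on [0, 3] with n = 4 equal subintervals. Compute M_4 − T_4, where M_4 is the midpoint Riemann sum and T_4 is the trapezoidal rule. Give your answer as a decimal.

M_4 = -50.6953125.
T_4 = -53.859375.
M_4 − T_4 = 3.1640625.

3.1640625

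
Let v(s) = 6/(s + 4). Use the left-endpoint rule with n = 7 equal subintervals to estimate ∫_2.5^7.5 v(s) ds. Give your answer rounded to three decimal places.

3.571

Δs = (7.5 − 2.5)/7 = 5/7.
Left endpoints: 2.5, 45/14, 55/14, 65/14, 75/14, 85/14, 95/14.
v(2.5) = 12/13, v(45/14) = 84/101, v(55/14) = 28/37, v(65/14) = 84/121, v(75/14) = 84/131, v(85/14) = 28/47, v(95/14) = 84/151.
Sum = Δs · [v(2.5) + v(45/14) + v(55/14) + ...].
Sum ≈ 3.571.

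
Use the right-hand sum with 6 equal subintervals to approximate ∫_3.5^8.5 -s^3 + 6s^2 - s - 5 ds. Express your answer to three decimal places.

-277.049

Δs = (8.5 − 3.5)/6 = 5/6.
Right endpoints: 13/3, 31/6, 6, 41/6, 23/3, 8.5.
f(13/3) = 593/27, f(31/6) = 2609/216, f(6) = -11, f(41/6) = -10961/216, f(23/3) = -2987/27, f(8.5) = -194.125.
Sum = Δs · [f(13/3) + f(31/6) + f(6) + ...].
Sum ≈ -277.049.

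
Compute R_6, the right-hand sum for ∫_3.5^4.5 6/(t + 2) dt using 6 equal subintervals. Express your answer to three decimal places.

0.988

Δt = (4.5 − 3.5)/6 = 1/6.
Right endpoints: 11/3, 23/6, 4, 25/6, 13/3, 4.5.
f(11/3) = 18/17, f(23/6) = 36/35, f(4) = 1, f(25/6) = 36/37, f(13/3) = 18/19, f(4.5) = 12/13.
Sum = Δt · [f(11/3) + f(23/6) + f(4) + ...].
Sum ≈ 0.988.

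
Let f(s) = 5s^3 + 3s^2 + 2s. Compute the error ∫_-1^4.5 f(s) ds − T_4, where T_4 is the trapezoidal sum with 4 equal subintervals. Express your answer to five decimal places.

Exact integral: ∫_-1^4.5 f(s) ds = 622.703125.
T_4 ≈ 673.3955078.
Error ≈ 622.703125 − 673.3955078 ≈ -50.69238.

-50.69238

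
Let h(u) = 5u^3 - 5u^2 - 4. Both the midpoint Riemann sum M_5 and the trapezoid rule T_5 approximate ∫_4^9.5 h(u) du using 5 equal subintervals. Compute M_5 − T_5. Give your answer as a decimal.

M_5 = 8463.6578125.
T_5 = 8623.79375.
M_5 − T_5 = -160.1359375.

-160.1359375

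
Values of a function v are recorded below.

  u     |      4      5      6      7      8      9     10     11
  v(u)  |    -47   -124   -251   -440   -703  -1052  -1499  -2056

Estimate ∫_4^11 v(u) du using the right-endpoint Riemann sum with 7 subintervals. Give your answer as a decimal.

-6125

Δu = 1.
Sum = 1·[(-124) + (-251) + (-440) + (-703) + (-1052) + (-1499) + (-2056)] = -6125.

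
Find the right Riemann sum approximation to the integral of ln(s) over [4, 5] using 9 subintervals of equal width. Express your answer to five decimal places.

Δs = (5 − 4)/9 = 1/9.
Right endpoints: 37/9, 38/9, 13/3, 40/9, 41/9, 14/3, 43/9, 44/9, 5.
f(37/9) ≈ 1.41369, f(38/9) ≈ 1.44036, f(13/3) ≈ 1.46634, f(40/9) ≈ 1.49165, f(41/9) ≈ 1.51635, f(14/3) ≈ 1.54045, f(43/9) ≈ 1.56398, f(44/9) ≈ 1.58697, f(5) ≈ 1.60944.
Sum = Δs · [f(37/9) + f(38/9) + f(13/3) + ...].
Sum ≈ 1.51436.

1.51436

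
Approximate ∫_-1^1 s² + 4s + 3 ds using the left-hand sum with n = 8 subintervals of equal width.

5.6875

Δs = (1 − (-1))/8 = 0.25.
Left endpoints: -1, -0.75, -0.5, -0.25, 0, 0.25, 0.5, 0.75.
f(-1) = 0, f(-0.75) = 0.5625, f(-0.5) = 1.25, f(-0.25) = 2.0625, f(0) = 3, f(0.25) = 4.0625, f(0.5) = 5.25, f(0.75) = 6.5625.
Sum = Δs · [f(-1) + f(-0.75) + f(-0.5) + ...].
Sum = 5.6875.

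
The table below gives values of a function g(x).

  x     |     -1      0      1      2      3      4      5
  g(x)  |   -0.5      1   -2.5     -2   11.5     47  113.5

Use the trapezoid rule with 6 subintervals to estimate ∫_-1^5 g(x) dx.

Δx = 1.
T_6 = (1/2)·[(-0.5) + 2·1 + 2·(-2.5) + 2·(-2) + 2·11.5 + 2·47 + 113.5] = 111.5.

111.5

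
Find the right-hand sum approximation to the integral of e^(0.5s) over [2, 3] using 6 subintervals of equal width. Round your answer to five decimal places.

Δs = (3 − 2)/6 = 1/6.
Right endpoints: 13/6, 7/3, 2.5, 8/3, 17/6, 3.
f(13/6) ≈ 2.95451, f(7/3) ≈ 3.21127, f(2.5) ≈ 3.49034, f(8/3) ≈ 3.79367, f(17/6) ≈ 4.12335, f(3) ≈ 4.48169.
Sum = Δs · [f(13/6) + f(7/3) + f(2.5) + ...].
Sum ≈ 3.67581.

3.67581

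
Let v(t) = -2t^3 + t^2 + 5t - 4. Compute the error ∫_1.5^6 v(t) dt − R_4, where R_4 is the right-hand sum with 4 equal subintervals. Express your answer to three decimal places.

Exact integral: ∫_1.5^6 v(t) dt = -508.21875.
R_4 ≈ -736.18945.
Error ≈ -508.21875 − (-736.18945) ≈ 227.971.

227.971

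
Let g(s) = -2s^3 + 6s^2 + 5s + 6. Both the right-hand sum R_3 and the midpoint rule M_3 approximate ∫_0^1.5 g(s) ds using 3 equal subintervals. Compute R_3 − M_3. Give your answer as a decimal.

3.703125

R_3 = 22.5.
M_3 = 18.796875.
R_3 − M_3 = 3.703125.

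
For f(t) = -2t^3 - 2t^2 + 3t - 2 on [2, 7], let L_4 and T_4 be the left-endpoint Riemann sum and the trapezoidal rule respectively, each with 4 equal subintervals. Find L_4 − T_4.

L_4 = -930.46875.
T_4 = -1396.09375.
L_4 − T_4 = 465.625.

465.625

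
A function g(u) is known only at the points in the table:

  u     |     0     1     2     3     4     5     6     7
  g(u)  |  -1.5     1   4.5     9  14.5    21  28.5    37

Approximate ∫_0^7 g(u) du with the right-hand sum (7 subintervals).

115.5

Δu = 1.
Sum = 1·[1 + 4.5 + 9 + 14.5 + 21 + 28.5 + 37] = 115.5.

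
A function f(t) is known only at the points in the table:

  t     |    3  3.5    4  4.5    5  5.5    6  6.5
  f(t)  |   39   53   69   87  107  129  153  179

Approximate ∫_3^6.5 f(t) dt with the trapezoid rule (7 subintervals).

Δt = 0.5.
T_7 = (0.5/2)·[39 + 2·53 + 2·69 + 2·87 + 2·107 + 2·129 + 2·153 + 179] = 353.5.

353.5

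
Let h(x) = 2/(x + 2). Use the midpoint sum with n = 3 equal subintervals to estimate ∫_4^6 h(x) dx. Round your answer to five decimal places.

0.57492

Δx = (6 − 4)/3 = 2/3.
Midpoints: 13/3, 5, 17/3.
h(13/3) = 6/19, h(5) = 2/7, h(17/3) = 6/23.
Sum = Δx · [h(13/3) + h(5) + h(17/3)].
Sum ≈ 0.57492.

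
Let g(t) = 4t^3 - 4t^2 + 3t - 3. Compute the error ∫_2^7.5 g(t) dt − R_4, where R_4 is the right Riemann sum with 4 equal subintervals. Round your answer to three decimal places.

-1097.665

Exact integral: ∫_2^7.5 g(t) dt ≈ 2658.10417.
R_4 = 3755.76953125.
Error ≈ 2658.10417 − 3755.76953125 ≈ -1097.665.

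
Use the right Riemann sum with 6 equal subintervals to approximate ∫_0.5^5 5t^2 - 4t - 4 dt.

182.390625

Δt = (5 − 0.5)/6 = 0.75.
Right endpoints: 1.25, 2, 2.75, 3.5, 4.25, 5.
f(1.25) = -1.1875, f(2) = 8, f(2.75) = 22.8125, f(3.5) = 43.25, f(4.25) = 69.3125, f(5) = 101.
Sum = Δt · [f(1.25) + f(2) + f(2.75) + ...].
Sum = 182.390625.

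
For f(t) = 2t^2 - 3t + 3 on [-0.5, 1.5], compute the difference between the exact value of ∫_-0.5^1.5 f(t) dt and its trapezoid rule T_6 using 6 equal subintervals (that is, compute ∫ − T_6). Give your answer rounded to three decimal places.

-0.074

Exact integral: ∫_-0.5^1.5 f(t) dt ≈ 5.33333.
T_6 ≈ 5.40741.
Error ≈ 5.33333 − 5.40741 ≈ -0.074.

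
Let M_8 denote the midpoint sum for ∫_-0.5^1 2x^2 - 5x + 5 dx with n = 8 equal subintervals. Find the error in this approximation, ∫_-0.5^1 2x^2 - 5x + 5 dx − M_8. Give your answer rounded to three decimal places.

Exact integral: ∫_-0.5^1 f(x) dx = 6.375.
M_8 ≈ 6.36621.
Error ≈ 6.375 − 6.36621 ≈ 0.009.

0.009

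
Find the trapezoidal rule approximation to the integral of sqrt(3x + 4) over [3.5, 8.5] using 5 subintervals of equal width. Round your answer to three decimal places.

Δx = (8.5 − 3.5)/5 = 1.
f(3.5) ≈ 3.808, f(4.5) ≈ 4.183, f(5.5) ≈ 4.528, f(6.5) ≈ 4.848, f(7.5) ≈ 5.148, f(8.5) ≈ 5.431.
T_5 = (Δx/2)·[f(x_0) + 2f(x_1) + ... + 2f(x_{4}) + f(x_5)].
Sum ≈ 23.326.

23.326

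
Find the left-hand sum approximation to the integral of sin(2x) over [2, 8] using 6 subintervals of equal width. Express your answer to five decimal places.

-0.13685

Δx = (8 − 2)/6 = 1.
Left endpoints: 2, 3, 4, 5, 6, 7.
f(2) ≈ -0.75680, f(3) ≈ -0.27942, f(4) ≈ 0.98936, f(5) ≈ -0.54402, f(6) ≈ -0.53657, f(7) ≈ 0.99061.
Sum = Δx · [f(2) + f(3) + f(4) + ...].
Sum ≈ -0.13685.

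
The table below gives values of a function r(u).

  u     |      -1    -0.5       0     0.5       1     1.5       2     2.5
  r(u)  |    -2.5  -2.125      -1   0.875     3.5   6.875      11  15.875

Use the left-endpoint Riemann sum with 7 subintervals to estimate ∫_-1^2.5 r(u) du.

Δu = 0.5.
Sum = 0.5·[(-2.5) + (-2.125) + (-1) + 0.875 + 3.5 + 6.875 + 11] = 8.3125.

8.3125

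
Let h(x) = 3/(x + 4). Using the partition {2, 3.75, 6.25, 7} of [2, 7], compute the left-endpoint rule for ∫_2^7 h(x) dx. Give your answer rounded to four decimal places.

2.0623

Subinterval widths: 1.75, 2.5, 0.75.
Left endpoints: 2, 3.75, 6.25.
h(2) = 0.5, h(3.75) = 12/31, h(6.25) = 12/41.
Sum = Σ Δx_i · h(x_i).
Sum ≈ 2.0623.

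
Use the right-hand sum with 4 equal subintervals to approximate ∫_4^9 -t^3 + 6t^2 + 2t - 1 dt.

Δt = (9 − 4)/4 = 1.25.
Right endpoints: 5.25, 6.5, 7.75, 9.
f(5.25) = 30.171875, f(6.5) = -9.125, f(7.75) = -90.609375, f(9) = -226.
Sum = Δt · [f(5.25) + f(6.5) + f(7.75) + f(9)].
Sum = -369.453125.

-369.453125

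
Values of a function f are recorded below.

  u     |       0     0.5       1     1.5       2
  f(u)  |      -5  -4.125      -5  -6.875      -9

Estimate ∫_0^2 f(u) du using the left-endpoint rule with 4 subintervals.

Δu = 0.5.
Sum = 0.5·[(-5) + (-4.125) + (-5) + (-6.875)] = -10.5.

-10.5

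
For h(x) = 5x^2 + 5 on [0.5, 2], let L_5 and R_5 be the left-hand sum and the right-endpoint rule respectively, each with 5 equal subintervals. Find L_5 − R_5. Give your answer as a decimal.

-5.625

L_5 = 17.925.
R_5 = 23.55.
L_5 − R_5 = -5.625.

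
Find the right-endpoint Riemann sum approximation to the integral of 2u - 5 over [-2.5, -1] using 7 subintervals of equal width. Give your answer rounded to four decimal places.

Δu = (-1 − (-2.5))/7 = 3/14.
Right endpoints: -16/7, -29/14, -13/7, -23/14, -10/7, -17/14, -1.
f(-16/7) = -67/7, f(-29/14) = -64/7, f(-13/7) = -61/7, f(-23/14) = -58/7, f(-10/7) = -55/7, f(-17/14) = -52/7, f(-1) = -7.
Sum = Δu · [f(-16/7) + f(-29/14) + f(-13/7) + ...].
Sum ≈ -12.4286.

-12.4286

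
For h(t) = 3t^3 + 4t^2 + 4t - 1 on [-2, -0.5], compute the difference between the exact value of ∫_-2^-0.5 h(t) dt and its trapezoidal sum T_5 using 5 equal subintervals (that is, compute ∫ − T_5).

Exact integral: ∫_-2^-0.5 h(t) dt = -10.453125.
T_5 = -10.61625.
Error = -10.453125 − (-10.61625) = 0.163125.

0.163125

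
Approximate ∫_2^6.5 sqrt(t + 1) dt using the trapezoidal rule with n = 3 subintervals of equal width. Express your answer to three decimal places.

10.209

Δt = (6.5 − 2)/3 = 1.5.
f(2) ≈ 1.732, f(3.5) ≈ 2.121, f(5) ≈ 2.449, f(6.5) ≈ 2.739.
T_3 = (Δt/2)·[f(t_0) + 2f(t_1) + 2f(t_2) + f(t_3)].
Sum ≈ 10.209.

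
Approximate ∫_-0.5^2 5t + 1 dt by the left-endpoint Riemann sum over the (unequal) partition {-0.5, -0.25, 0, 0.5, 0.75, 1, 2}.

8.125

Subinterval widths: 0.25, 0.25, 0.5, 0.25, 0.25, 1.
Left endpoints: -0.5, -0.25, 0, 0.5, 0.75, 1.
f(-0.5) = -1.5, f(-0.25) = -0.25, f(0) = 1, f(0.5) = 3.5, f(0.75) = 4.75, f(1) = 6.
Sum = Σ Δt_i · f(t_i).
Sum = 8.125.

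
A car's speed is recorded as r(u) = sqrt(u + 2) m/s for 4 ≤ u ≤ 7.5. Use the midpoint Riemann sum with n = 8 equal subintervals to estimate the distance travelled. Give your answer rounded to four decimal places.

9.7230

Δu = (7.5 − 4)/8 = 0.4375.
Midpoints: 4.21875, 4.65625, 5.09375, 5.53125, 5.96875, 6.40625, 6.84375, 7.28125.
r(4.21875) ≈ 2.4937, r(4.65625) ≈ 2.5800, r(5.09375) ≈ 2.6634, r(5.53125) ≈ 2.7443, r(5.96875) ≈ 2.8229, r(6.40625) ≈ 2.8994, r(6.84375) ≈ 2.9738, r(7.28125) ≈ 3.0465.
Sum = Δu · [r(4.21875) + r(4.65625) + r(5.09375) + ...].
Sum ≈ 9.7230.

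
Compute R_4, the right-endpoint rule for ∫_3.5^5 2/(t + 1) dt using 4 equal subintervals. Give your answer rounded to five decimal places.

Δt = (5 − 3.5)/4 = 0.375.
Right endpoints: 3.875, 4.25, 4.625, 5.
f(3.875) = 16/39, f(4.25) = 8/21, f(4.625) = 16/45, f(5) = 1/3.
Sum = Δt · [f(3.875) + f(4.25) + f(4.625) + f(5)].
Sum ≈ 0.55504.

0.55504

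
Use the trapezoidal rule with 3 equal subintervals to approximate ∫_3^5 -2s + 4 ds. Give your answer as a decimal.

Δs = (5 − 3)/3 = 2/3.
f(3) = -2, f(11/3) = -10/3, f(13/3) = -14/3, f(5) = -6.
T_3 = (Δs/2)·[f(s_0) + 2f(s_1) + 2f(s_2) + f(s_3)].
Sum = -8.

-8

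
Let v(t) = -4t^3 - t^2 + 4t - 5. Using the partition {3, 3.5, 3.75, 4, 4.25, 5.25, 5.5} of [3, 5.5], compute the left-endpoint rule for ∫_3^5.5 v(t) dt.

-678.40625

Subinterval widths: 0.5, 0.25, 0.25, 0.25, 1, 0.25.
Left endpoints: 3, 3.5, 3.75, 4, 4.25, 5.25.
v(3) = -110, v(3.5) = -174.75, v(3.75) = -215, v(4) = -261, v(4.25) = -313.125, v(5.25) = -590.375.
Sum = Σ Δt_i · v(t_i).
Sum = -678.40625.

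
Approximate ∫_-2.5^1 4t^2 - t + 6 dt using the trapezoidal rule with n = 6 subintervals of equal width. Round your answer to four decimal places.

46.5856

Δt = (1 − (-2.5))/6 = 7/12.
f(-2.5) = 33.5, f(-23/12) = 407/18, f(-4/3) = 130/9, f(-0.75) = 9, f(-1/6) = 113/18, f(5/12) = 113/18, f(1) = 9.
T_6 = (Δt/2)·[f(t_0) + 2f(t_1) + ... + 2f(t_{5}) + f(t_6)].
Sum ≈ 46.5856.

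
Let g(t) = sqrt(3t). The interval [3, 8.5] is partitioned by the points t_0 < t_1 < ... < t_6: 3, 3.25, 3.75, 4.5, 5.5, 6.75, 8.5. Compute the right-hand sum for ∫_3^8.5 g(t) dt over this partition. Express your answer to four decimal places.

23.7374

Subinterval widths: 0.25, 0.5, 0.75, 1, 1.25, 1.75.
Right endpoints: 3.25, 3.75, 4.5, 5.5, 6.75, 8.5.
g(3.25) ≈ 3.1225, g(3.75) ≈ 3.3541, g(4.5) ≈ 3.6742, g(5.5) ≈ 4.0620, g(6.75) ≈ 4.5000, g(8.5) ≈ 5.0498.
Sum = Σ Δt_i · g(t_i).
Sum ≈ 23.7374.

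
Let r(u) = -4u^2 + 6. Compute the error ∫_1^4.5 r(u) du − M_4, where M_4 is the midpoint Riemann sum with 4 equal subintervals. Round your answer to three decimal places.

-0.893

Exact integral: ∫_1^4.5 r(u) du ≈ -99.16667.
M_4 = -98.2734375.
Error ≈ -99.16667 − (-98.2734375) ≈ -0.893.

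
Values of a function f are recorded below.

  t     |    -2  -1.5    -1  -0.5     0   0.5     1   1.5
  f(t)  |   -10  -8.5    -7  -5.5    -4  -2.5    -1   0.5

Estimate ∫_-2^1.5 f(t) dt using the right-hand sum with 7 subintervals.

-14

Δt = 0.5.
Sum = 0.5·[(-8.5) + (-7) + (-5.5) + (-4) + (-2.5) + (-1) + 0.5] = -14.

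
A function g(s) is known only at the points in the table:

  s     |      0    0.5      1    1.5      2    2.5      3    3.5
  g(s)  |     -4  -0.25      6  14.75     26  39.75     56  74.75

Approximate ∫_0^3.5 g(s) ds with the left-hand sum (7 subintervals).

69.125

Δs = 0.5.
Sum = 0.5·[(-4) + (-0.25) + 6 + 14.75 + 26 + 39.75 + 56] = 69.125.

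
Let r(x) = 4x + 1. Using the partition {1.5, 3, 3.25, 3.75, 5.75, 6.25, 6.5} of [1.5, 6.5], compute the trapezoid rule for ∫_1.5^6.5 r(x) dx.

Subinterval widths: 1.5, 0.25, 0.5, 2, 0.5, 0.25.
r(1.5) = 7, r(3) = 13, r(3.25) = 14, r(3.75) = 16, r(5.75) = 24, r(6.25) = 26, r(6.5) = 27.
On each subinterval the trapezoid contributes (Δx_i/2)·[r(x_{i-1}) + r(x_i)].
Sum = 85.

85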